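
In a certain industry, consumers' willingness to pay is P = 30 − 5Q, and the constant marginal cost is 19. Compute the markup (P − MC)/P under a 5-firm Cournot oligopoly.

Cournot with 5 identical firms: the symmetric best-response condition is 30 − 30q = 19. Each firm produces q = 11/30, total output Q = 11/6, price P = 125/6.
Lerner index = (P − MC)/P = (125/6 − 19)/(125/6) = 0.088.

Lerner index = 0.088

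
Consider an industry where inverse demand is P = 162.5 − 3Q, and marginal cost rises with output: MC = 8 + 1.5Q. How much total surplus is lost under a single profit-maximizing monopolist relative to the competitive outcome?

DWL = 424.36

Under competition P = MC: 162.5 − 3Q = 8 + 1.5Q ⇒ Q = 103/3, P = 59.5.
Monopoly sets MR = MC: 162.5 − 6Q = 8 + 1.5Q ⇒ Q = 20.6, P = 162.5 − 3·20.6 = 100.7.
CS = ½·(162.5 − 59.5)·103/3 = 10609/6; PS = (59.5·103/3 − 8·103/3 − ½·1.5·(103/3)²) = 10609/12; TS = 2652.25.
CS = ½·(162.5 − 100.7)·20.6 = 636.54; PS = (100.7·20.6 − 8·20.6 − ½·1.5·20.6²) = 1591.35; TS = 2227.89.
DWL = 2652.25 − 2227.89 = 424.36.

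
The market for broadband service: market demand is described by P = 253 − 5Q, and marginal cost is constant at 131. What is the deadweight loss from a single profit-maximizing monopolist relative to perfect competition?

Under competition P = MC = 131, so Q = (253 − 131)/5 = 24.4.
Monopoly sets MR = MC: 253 − 10Q = 131 ⇒ Q = 12.2, P = 253 − 5·12.2 = 192.
DWL is the triangle between Q = 12.2 and Q = 24.4: ½·(24.4 − 12.2)·(192 − 131) = 372.1.

DWL = 372.1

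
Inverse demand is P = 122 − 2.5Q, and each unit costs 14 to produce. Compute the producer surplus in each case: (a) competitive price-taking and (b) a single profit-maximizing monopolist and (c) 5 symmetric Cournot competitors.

Perfect competition: P = MC = 14, so 122 − 2.5Q = 14 and Q = 43.2.
PS = (14 − 14)·43.2 = 0.
A monopolist chooses Q where MR = MC. MR = 122 − 5Q; setting this equal to 14 gives Q = 21.6 and P = 68.
PS = (68 − 14)·21.6 = 1166.4.
With 5 symmetric Cournot firms, each firm's FOC gives 122 − 15q = 14, so q = 7.2, Q = 5·7.2 = 36, and P = 32.
PS = (32 − 14)·36 = 648.

Competition: PS = 0; Monopoly: PS = 1166.4; Cournot: PS = 648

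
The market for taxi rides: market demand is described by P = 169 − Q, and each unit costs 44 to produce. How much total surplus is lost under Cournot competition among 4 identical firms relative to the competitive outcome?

Perfect competition: P = MC = 44, so 169 − Q = 44 and Q = 125.
In a 4-firm Cournot equilibrium, symmetry and the first-order condition give q = (169 − 44)/(5) = 25. So Q = 100 and P = 69.
DWL is the triangle between Q = 100 and Q = 125: ½·(125 − 100)·(69 − 44) = 312.5.

DWL = 312.5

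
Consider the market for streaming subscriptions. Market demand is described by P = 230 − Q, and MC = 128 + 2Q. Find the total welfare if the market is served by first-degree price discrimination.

Under first-degree price discrimination the firm charges each unit its demand price and produces up to where P = MC, i.e. Q = 34. Consumer surplus is zero; producer surplus equals total surplus.
TS = 1734 (equal to competitive TS).

TS = 1734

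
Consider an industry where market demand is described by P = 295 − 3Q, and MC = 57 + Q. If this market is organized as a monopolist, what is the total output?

Q = 34

A monopolist chooses Q where MR = MC. MR = 295 − 6Q; setting this equal to 57 + Q gives Q = 34 and P = 193.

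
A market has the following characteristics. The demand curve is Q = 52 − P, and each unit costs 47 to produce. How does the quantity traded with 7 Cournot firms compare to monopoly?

Cournot: Q = 4.375; Monopoly: Q = 2.5

Inverting demand: P = 52 − Q.
Cournot with 7 identical firms: the symmetric best-response condition is 52 − 8q = 47. Each firm produces q = 0.625, total output Q = 4.375, price P = 47.625.
A monopolist chooses Q where MR = MC. MR = 52 − 2Q; setting this equal to 47 gives Q = 2.5 and P = 49.5.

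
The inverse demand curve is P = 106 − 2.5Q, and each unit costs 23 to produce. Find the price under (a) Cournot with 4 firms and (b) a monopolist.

Cournot: P = 39.6; Monopoly: P = 64.5

In a 4-firm Cournot equilibrium, symmetry and the first-order condition give q = (106 − 23)/(12.5) = 6.64. So Q = 26.56 and P = 39.6.
Monopoly sets MR = MC: 106 − 5Q = 23 ⇒ Q = 16.6, P = 106 − 2.5·16.6 = 64.5.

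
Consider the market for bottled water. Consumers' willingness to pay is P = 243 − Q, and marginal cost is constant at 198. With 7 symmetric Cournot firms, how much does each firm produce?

q_i = 5.625

With 7 symmetric Cournot firms, each firm's FOC gives 243 − 8q = 198, so q = 5.625, Q = 7·5.625 = 39.375, and P = 203.625.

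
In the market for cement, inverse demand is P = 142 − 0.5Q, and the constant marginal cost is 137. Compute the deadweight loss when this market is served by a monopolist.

DWL = 6.25

Under competition P = MC = 137, so Q = (142 − 137)/0.5 = 10.
The monopolist equates marginal revenue to marginal cost: 142 − Q = 137, so Q = 5. From demand, P = 139.5.
DWL is the triangle between Q = 5 and Q = 10: ½·(10 − 5)·(139.5 − 137) = 6.25.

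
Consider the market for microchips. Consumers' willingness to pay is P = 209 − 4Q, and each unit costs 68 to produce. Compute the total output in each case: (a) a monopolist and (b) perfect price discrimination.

Monopoly: Q = 17.625; Perfect PD: Q = 35.25

The monopolist equates marginal revenue to marginal cost: 209 − 8Q = 68, so Q = 17.625. From demand, P = 138.5.
A perfectly discriminating monopolist sells every unit with P(Q) ≥ MC(Q), so output equals the competitive quantity Q = 35.25. Each buyer pays their reservation price, so CS = 0 and the firm captures all surplus.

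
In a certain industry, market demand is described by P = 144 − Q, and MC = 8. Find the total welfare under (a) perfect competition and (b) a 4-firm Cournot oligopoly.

Competition: TS = 9248; Cournot: TS = 8878.08

Competitive firms price at marginal cost: P = 8, giving Q = 136.
CS = ½·(144 − 8)·136 = 9248; PS = (8 − 8)·136 = 0; TS = 9248.
Cournot with 4 identical firms: the symmetric best-response condition is 144 − 5q = 8. Each firm produces q = 27.2, total output Q = 108.8, price P = 35.2.
CS = ½·(144 − 35.2)·108.8 = 5918.72; PS = (35.2 − 8)·108.8 = 2959.36; TS = 8878.08.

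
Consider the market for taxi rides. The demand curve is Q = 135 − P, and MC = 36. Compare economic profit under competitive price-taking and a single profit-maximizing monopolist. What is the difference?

π rises by 2450.25

Inverting demand: P = 135 − Q.
Under competition P = MC = 36, so Q = (135 − 36)/1 = 99.
Profit = (36 − 36)·99 = 0.
The monopolist equates marginal revenue to marginal cost: 135 − 2Q = 36, so Q = 49.5. From demand, P = 85.5.
Profit = (85.5 − 36)·49.5 = 2450.25.
Change in economic profit: 2450.25 − 0 = 2450.25.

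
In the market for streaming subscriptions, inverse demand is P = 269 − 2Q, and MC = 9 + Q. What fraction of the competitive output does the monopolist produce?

A monopolist chooses Q where MR = MC. MR = 269 − 4Q; setting this equal to 9 + Q gives Q = 52 and P = 165.
Under competition P = MC: 269 − 2Q = 9 + Q ⇒ Q = 260/3, P = 287/3.
Ratio Q_m/Q_c = 52/(260/3) = 0.6.

Q_m/Q_c = 0.6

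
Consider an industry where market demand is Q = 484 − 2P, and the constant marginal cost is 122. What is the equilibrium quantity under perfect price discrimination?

Q = 240

Inverting demand: P = 242 − 0.5Q.
A perfectly discriminating monopolist sells every unit with P(Q) ≥ MC(Q), so output equals the competitive quantity Q = 240. Each buyer pays their reservation price, so CS = 0 and the firm captures all surplus.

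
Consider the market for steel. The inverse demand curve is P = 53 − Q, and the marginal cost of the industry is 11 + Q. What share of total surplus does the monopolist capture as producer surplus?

PS/TS = 0.75

The monopolist equates marginal revenue to marginal cost: 53 − 2Q = 11 + Q, so Q = 14. From demand, P = 39.
CS = ½·(53 − 39)·14 = 98.
PS = P·Q − VC(Q) = 39·14 − (11·14 + ½·1·14²) = 294.
Share captured = PS/TS = 294/392 = 0.75.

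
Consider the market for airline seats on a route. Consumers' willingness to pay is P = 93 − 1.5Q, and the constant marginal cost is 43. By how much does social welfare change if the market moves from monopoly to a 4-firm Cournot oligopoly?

The monopolist equates marginal revenue to marginal cost: 93 − 3Q = 43, so Q = 50/3. From demand, P = 68.
CS = ½·(93 − 68)·50/3 = 625/3; PS = (68 − 43)·50/3 = 1250/3; TS = 625.
Cournot with 4 identical firms: the symmetric best-response condition is 93 − 7.5q = 43. Each firm produces q = 20/3, total output Q = 80/3, price P = 53.
CS = ½·(93 − 53)·80/3 = 1600/3; PS = (53 − 43)·80/3 = 800/3; TS = 800.
Change in social welfare: 800 − 625 = 175.

Social welfare rises by 175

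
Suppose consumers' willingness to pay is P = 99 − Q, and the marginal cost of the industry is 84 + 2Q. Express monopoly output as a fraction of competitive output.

Q_m/Q_c = 0.75

The monopolist equates marginal revenue to marginal cost: 99 − 2Q = 84 + 2Q, so Q = 3.75. From demand, P = 95.25.
Under competition P = MC: 99 − Q = 84 + 2Q ⇒ Q = 5, P = 94.
Ratio Q_m/Q_c = 3.75/5 = 0.75.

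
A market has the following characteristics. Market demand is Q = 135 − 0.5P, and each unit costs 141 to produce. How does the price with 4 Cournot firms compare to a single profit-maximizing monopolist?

Inverting demand: P = 270 − 2Q.
With 4 symmetric Cournot firms, each firm's FOC gives 270 − 10q = 141, so q = 12.9, Q = 4·12.9 = 51.6, and P = 166.8.
Monopoly sets MR = MC: 270 − 4Q = 141 ⇒ Q = 32.25, P = 270 − 2·32.25 = 205.5.

Cournot: P = 166.8; Monopoly: P = 205.5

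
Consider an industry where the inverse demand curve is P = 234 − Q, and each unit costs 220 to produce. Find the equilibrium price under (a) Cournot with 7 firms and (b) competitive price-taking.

Cournot: P = 221.75; Competition: P = 220

With 7 symmetric Cournot firms, each firm's FOC gives 234 − 8q = 220, so q = 1.75, Q = 7·1.75 = 12.25, and P = 221.75.
Perfect competition: P = MC = 220, so 234 − Q = 220 and Q = 14.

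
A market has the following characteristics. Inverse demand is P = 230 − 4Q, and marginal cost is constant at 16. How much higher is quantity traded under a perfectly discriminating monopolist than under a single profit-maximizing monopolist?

A monopolist chooses Q where MR = MC. MR = 230 − 8Q; setting this equal to 16 gives Q = 26.75 and P = 123.
Under first-degree price discrimination the firm charges each unit its demand price and produces up to where P = MC, i.e. Q = 53.5. Consumer surplus is zero; producer surplus equals total surplus.
Change in quantity traded: 53.5 − 26.75 = 26.75.

Q rises by 26.75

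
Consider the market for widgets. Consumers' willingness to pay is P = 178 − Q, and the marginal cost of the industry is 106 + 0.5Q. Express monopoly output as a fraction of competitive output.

Monopoly sets MR = MC: 178 − 2Q = 106 + 0.5Q ⇒ Q = 28.8, P = 178 − 28.8 = 149.2.
Competitive equilibrium sets price equal to marginal cost: 178 − Q = 106 + 0.5Q, so Q = 48 and P = 130.
Ratio Q_m/Q_c = 28.8/48 = 0.6.

Q_m/Q_c = 0.6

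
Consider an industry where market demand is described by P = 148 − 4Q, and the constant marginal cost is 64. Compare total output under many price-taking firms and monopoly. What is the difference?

Competitive firms price at marginal cost: P = 64, giving Q = 21.
The monopolist equates marginal revenue to marginal cost: 148 − 8Q = 64, so Q = 10.5. From demand, P = 106.
Change in total output: 10.5 − 21 = −10.5.

Total output falls by 10.5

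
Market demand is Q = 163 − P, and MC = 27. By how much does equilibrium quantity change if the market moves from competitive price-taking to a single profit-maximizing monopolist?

Inverting demand: P = 163 − Q.
Under competition P = MC = 27, so Q = (163 − 27)/1 = 136.
The monopolist equates marginal revenue to marginal cost: 163 − 2Q = 27, so Q = 68. From demand, P = 95.
Change in equilibrium quantity: 68 − 136 = −68.

Q falls by 68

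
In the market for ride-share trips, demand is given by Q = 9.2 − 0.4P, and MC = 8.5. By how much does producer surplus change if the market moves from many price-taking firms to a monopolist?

PS rises by 21.025

Inverting demand: P = 23 − 2.5Q.
Perfect competition: P = MC = 8.5, so 23 − 2.5Q = 8.5 and Q = 5.8.
PS = (8.5 − 8.5)·5.8 = 0.
The monopolist equates marginal revenue to marginal cost: 23 − 5Q = 8.5, so Q = 2.9. From demand, P = 15.75.
PS = (15.75 − 8.5)·2.9 = 21.025.
Change in producer surplus: 21.025 − 0 = 21.025.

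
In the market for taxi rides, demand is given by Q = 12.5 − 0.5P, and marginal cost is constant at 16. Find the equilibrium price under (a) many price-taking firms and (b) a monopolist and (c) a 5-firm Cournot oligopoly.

Inverting demand: P = 25 − 2Q.
Perfect competition: P = MC = 16, so 25 − 2Q = 16 and Q = 4.5.
The monopolist equates marginal revenue to marginal cost: 25 − 4Q = 16, so Q = 2.25. From demand, P = 20.5.
In a 5-firm Cournot equilibrium, symmetry and the first-order condition give q = (25 − 16)/(12) = 0.75. So Q = 3.75 and P = 17.5.

Competition: P = 16; Monopoly: P = 20.5; Cournot: P = 17.5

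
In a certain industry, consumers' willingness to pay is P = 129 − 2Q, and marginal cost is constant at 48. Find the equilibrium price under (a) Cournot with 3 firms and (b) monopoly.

Cournot with 3 identical firms: the symmetric best-response condition is 129 − 8q = 48. Each firm produces q = 10.125, total output Q = 30.375, price P = 68.25.
The monopolist equates marginal revenue to marginal cost: 129 − 4Q = 48, so Q = 20.25. From demand, P = 88.5.

Cournot: P = 68.25; Monopoly: P = 88.5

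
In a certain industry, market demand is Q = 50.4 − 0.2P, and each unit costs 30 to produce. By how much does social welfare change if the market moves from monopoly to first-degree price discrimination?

Social welfare rises by 1232.1

Inverting demand: P = 252 − 5Q.
Monopoly sets MR = MC: 252 − 10Q = 30 ⇒ Q = 22.2, P = 252 − 5·22.2 = 141.
CS = ½·(252 − 141)·22.2 = 1232.1; PS = (141 − 30)·22.2 = 2464.2; TS = 3696.3.
Under first-degree price discrimination the firm charges each unit its demand price and produces up to where P = MC, i.e. Q = 44.4. Consumer surplus is zero; producer surplus equals total surplus.
TS = 4928.4 (equal to competitive TS).
Change in social welfare: 4928.4 − 3696.3 = 1232.1.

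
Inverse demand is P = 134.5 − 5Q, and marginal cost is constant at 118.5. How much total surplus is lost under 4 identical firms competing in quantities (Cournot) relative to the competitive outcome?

Competitive firms price at marginal cost: P = 118.5, giving Q = 3.2.
In a 4-firm Cournot equilibrium, symmetry and the first-order condition give q = (134.5 − 118.5)/(25) = 0.64. So Q = 2.56 and P = 121.7.
DWL is the triangle between Q = 2.56 and Q = 3.2: ½·(3.2 − 2.56)·(121.7 − 118.5) = 1.024.

DWL = 1.024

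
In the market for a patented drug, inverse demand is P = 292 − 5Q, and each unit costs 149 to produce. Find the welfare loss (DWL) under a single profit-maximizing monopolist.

DWL = 511.225

Competitive firms price at marginal cost: P = 149, giving Q = 28.6.
A monopolist chooses Q where MR = MC. MR = 292 − 10Q; setting this equal to 149 gives Q = 14.3 and P = 220.5.
DWL is the triangle between Q = 14.3 and Q = 28.6: ½·(28.6 − 14.3)·(220.5 − 149) = 511.225.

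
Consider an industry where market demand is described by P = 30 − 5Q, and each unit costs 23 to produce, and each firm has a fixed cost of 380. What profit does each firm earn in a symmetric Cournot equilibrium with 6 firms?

Cournot with 6 identical firms: the symmetric best-response condition is 30 − 35q = 23. Each firm produces q = 0.2, total output Q = 1.2, price P = 24.
Each firm's profit = (24 − 23)·0.2 − 380 = −379.8.

π_i = −379.8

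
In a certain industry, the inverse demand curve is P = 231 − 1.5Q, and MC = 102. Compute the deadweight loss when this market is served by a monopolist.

Competitive firms price at marginal cost: P = 102, giving Q = 86.
The monopolist equates marginal revenue to marginal cost: 231 − 3Q = 102, so Q = 43. From demand, P = 166.5.
DWL is the triangle between Q = 43 and Q = 86: ½·(86 − 43)·(166.5 − 102) = 1386.75.

DWL = 1386.75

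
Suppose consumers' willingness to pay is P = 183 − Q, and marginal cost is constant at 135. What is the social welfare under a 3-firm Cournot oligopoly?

In a 3-firm Cournot equilibrium, symmetry and the first-order condition give q = (183 − 135)/(4) = 12. So Q = 36 and P = 147.
CS = ½·(183 − 147)·36 = 648; PS = (147 − 135)·36 = 432; TS = 1080.

TS = 1080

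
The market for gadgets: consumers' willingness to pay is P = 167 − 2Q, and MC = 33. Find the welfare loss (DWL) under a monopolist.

Under competition P = MC = 33, so Q = (167 − 33)/2 = 67.
The monopolist equates marginal revenue to marginal cost: 167 − 4Q = 33, so Q = 33.5. From demand, P = 100.
DWL is the triangle between Q = 33.5 and Q = 67: ½·(67 − 33.5)·(100 − 33) = 1122.25.

DWL = 1122.25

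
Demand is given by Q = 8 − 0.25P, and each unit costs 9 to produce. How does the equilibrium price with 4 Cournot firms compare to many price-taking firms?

Cournot: P = 13.6; Competition: P = 9

Inverting demand: P = 32 − 4Q.
With 4 symmetric Cournot firms, each firm's FOC gives 32 − 20q = 9, so q = 1.15, Q = 4·1.15 = 4.6, and P = 13.6.
Competitive firms price at marginal cost: P = 9, giving Q = 5.75.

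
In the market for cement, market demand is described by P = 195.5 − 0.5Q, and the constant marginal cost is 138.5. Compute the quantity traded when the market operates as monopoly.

The monopolist equates marginal revenue to marginal cost: 195.5 − Q = 138.5, so Q = 57. From demand, P = 167.

Q = 57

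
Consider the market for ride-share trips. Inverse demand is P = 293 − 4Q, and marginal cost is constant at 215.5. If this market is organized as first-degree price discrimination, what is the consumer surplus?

A perfectly discriminating monopolist sells every unit with P(Q) ≥ MC(Q), so output equals the competitive quantity Q = 19.375. Each buyer pays their reservation price, so CS = 0 and the firm captures all surplus.
CS = 0.

CS = 0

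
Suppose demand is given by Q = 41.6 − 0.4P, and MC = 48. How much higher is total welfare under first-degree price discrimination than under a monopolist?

Total welfare rises by 156.8

Inverting demand: P = 104 − 2.5Q.
A monopolist chooses Q where MR = MC. MR = 104 − 5Q; setting this equal to 48 gives Q = 11.2 and P = 76.
CS = ½·(104 − 76)·11.2 = 156.8; PS = (76 − 48)·11.2 = 313.6; TS = 470.4.
A perfectly discriminating monopolist sells every unit with P(Q) ≥ MC(Q), so output equals the competitive quantity Q = 22.4. Each buyer pays their reservation price, so CS = 0 and the firm captures all surplus.
TS = 627.2 (equal to competitive TS).
Change in total welfare: 627.2 − 470.4 = 156.8.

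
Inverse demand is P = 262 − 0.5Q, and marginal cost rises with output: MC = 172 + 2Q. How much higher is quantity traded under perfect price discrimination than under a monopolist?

Quantity traded rises by 6

A monopolist chooses Q where MR = MC. MR = 262 − Q; setting this equal to 172 + 2Q gives Q = 30 and P = 247.
A perfectly discriminating monopolist sells every unit with P(Q) ≥ MC(Q), so output equals the competitive quantity Q = 36. Each buyer pays their reservation price, so CS = 0 and the firm captures all surplus.
Change in quantity traded: 36 − 30 = 6.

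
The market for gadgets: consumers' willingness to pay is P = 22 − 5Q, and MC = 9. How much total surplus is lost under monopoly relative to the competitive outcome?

Competitive firms price at marginal cost: P = 9, giving Q = 2.6.
The monopolist equates marginal revenue to marginal cost: 22 − 10Q = 9, so Q = 1.3. From demand, P = 15.5.
DWL is the triangle between Q = 1.3 and Q = 2.6: ½·(2.6 − 1.3)·(15.5 − 9) = 4.225.

DWL = 4.225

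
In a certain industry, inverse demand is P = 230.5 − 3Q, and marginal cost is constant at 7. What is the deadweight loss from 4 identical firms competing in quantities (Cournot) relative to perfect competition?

Under competition P = MC = 7, so Q = (230.5 − 7)/3 = 74.5.
With 4 symmetric Cournot firms, each firm's FOC gives 230.5 − 15q = 7, so q = 14.9, Q = 4·14.9 = 59.6, and P = 51.7.
DWL is the triangle between Q = 59.6 and Q = 74.5: ½·(74.5 − 59.6)·(51.7 − 7) = 333.015.

DWL = 333.015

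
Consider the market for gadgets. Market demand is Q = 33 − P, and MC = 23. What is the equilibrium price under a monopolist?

P = 28

Inverting demand: P = 33 − Q.
Monopoly sets MR = MC: 33 − 2Q = 23 ⇒ Q = 5, P = 33 − 5 = 28.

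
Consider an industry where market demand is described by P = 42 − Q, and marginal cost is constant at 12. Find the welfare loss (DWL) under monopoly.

Competitive firms price at marginal cost: P = 12, giving Q = 30.
A monopolist chooses Q where MR = MC. MR = 42 − 2Q; setting this equal to 12 gives Q = 15 and P = 27.
DWL is the triangle between Q = 15 and Q = 30: ½·(30 − 15)·(27 − 12) = 112.5.

DWL = 112.5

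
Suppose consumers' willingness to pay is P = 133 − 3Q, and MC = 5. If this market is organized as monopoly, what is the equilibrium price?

P = 69

A monopolist chooses Q where MR = MC. MR = 133 − 6Q; setting this equal to 5 gives Q = 64/3 and P = 69.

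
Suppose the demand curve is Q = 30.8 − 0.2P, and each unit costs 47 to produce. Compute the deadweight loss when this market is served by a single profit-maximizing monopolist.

Inverting demand: P = 154 − 5Q.
Competitive firms price at marginal cost: P = 47, giving Q = 21.4.
A monopolist chooses Q where MR = MC. MR = 154 − 10Q; setting this equal to 47 gives Q = 10.7 and P = 100.5.
DWL is the triangle between Q = 10.7 and Q = 21.4: ½·(21.4 − 10.7)·(100.5 − 47) = 286.225.

DWL = 286.225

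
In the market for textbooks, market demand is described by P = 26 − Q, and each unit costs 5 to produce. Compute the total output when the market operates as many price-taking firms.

Q = 21

Perfect competition: P = MC = 5, so 26 − Q = 5 and Q = 21.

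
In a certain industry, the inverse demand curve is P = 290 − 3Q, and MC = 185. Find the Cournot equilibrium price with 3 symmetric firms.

P = 211.25

With 3 symmetric Cournot firms, each firm's FOC gives 290 − 12q = 185, so q = 8.75, Q = 3·8.75 = 26.25, and P = 211.25.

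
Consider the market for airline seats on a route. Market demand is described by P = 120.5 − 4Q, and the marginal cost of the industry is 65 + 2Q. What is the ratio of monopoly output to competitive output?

Q_m/Q_c = 0.6

A monopolist chooses Q where MR = MC. MR = 120.5 − 8Q; setting this equal to 65 + 2Q gives Q = 5.55 and P = 98.3.
Competitive equilibrium sets price equal to marginal cost: 120.5 − 4Q = 65 + 2Q, so Q = 9.25 and P = 83.5.
Ratio Q_m/Q_c = 5.55/9.25 = 0.6.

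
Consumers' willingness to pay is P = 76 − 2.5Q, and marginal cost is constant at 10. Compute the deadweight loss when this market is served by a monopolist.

Under competition P = MC = 10, so Q = (76 − 10)/2.5 = 26.4.
Monopoly sets MR = MC: 76 − 5Q = 10 ⇒ Q = 13.2, P = 76 − 2.5·13.2 = 43.
DWL is the triangle between Q = 13.2 and Q = 26.4: ½·(26.4 − 13.2)·(43 − 10) = 217.8.

DWL = 217.8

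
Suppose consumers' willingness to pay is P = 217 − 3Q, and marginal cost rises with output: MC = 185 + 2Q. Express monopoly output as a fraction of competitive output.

The monopolist equates marginal revenue to marginal cost: 217 − 6Q = 185 + 2Q, so Q = 4. From demand, P = 205.
Competitive equilibrium sets price equal to marginal cost: 217 − 3Q = 185 + 2Q, so Q = 6.4 and P = 197.8.
Ratio Q_m/Q_c = 4/6.4 = 0.625.

Q_m/Q_c = 0.625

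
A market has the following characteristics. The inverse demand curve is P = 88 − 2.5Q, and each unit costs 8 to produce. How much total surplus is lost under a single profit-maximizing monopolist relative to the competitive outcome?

DWL = 320

Perfect competition: P = MC = 8, so 88 − 2.5Q = 8 and Q = 32.
Monopoly sets MR = MC: 88 − 5Q = 8 ⇒ Q = 16, P = 88 − 2.5·16 = 48.
DWL is the triangle between Q = 16 and Q = 32: ½·(32 − 16)·(48 − 8) = 320.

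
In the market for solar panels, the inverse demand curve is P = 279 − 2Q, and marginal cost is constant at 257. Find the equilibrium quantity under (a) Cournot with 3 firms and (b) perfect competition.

Cournot: Q = 8.25; Competition: Q = 11

In a 3-firm Cournot equilibrium, symmetry and the first-order condition give q = (279 − 257)/(8) = 2.75. So Q = 8.25 and P = 262.5.
Competitive firms price at marginal cost: P = 257, giving Q = 11.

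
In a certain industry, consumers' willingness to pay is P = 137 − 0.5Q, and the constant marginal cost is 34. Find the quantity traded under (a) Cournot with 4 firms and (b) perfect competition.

Cournot: Q = 164.8; Competition: Q = 206

In a 4-firm Cournot equilibrium, symmetry and the first-order condition give q = (137 − 34)/(2.5) = 41.2. So Q = 164.8 and P = 54.6.
Competitive firms price at marginal cost: P = 34, giving Q = 206.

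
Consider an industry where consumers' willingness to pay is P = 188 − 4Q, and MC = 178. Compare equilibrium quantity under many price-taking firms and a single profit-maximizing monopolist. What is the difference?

Competitive firms price at marginal cost: P = 178, giving Q = 2.5.
A monopolist chooses Q where MR = MC. MR = 188 − 8Q; setting this equal to 178 gives Q = 1.25 and P = 183.
Change in equilibrium quantity: 1.25 − 2.5 = −1.25.

Q falls by 1.25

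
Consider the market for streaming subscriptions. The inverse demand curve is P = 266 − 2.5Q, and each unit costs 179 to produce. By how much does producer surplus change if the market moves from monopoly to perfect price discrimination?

Monopoly sets MR = MC: 266 − 5Q = 179 ⇒ Q = 17.4, P = 266 − 2.5·17.4 = 222.5.
PS = (222.5 − 179)·17.4 = 756.9.
With perfect price discrimination, output is the efficient level Q = 34.8 (where demand meets MC), but every buyer pays their willingness to pay: CS = 0 and PS = total surplus.
PS = ½·(266 − 179)·34.8 = 1513.8.
Change in producer surplus: 1513.8 − 756.9 = 756.9.

Producer surplus rises by 756.9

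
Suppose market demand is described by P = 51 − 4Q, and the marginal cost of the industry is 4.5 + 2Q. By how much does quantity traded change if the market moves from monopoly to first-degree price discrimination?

Quantity traded rises by 3.1

The monopolist equates marginal revenue to marginal cost: 51 − 8Q = 4.5 + 2Q, so Q = 4.65. From demand, P = 32.4.
A perfectly discriminating monopolist sells every unit with P(Q) ≥ MC(Q), so output equals the competitive quantity Q = 7.75. Each buyer pays their reservation price, so CS = 0 and the firm captures all surplus.
Change in quantity traded: 7.75 − 4.65 = 3.1.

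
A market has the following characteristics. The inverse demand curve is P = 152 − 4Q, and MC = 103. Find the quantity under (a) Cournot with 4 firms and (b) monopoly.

Cournot: Q = 9.8; Monopoly: Q = 6.125

In a 4-firm Cournot equilibrium, symmetry and the first-order condition give q = (152 − 103)/(20) = 2.45. So Q = 9.8 and P = 112.8.
The monopolist equates marginal revenue to marginal cost: 152 − 8Q = 103, so Q = 6.125. From demand, P = 127.5.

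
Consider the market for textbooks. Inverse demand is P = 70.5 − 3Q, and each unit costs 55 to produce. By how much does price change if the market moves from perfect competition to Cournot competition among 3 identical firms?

Perfect competition: P = MC = 55, so 70.5 − 3Q = 55 and Q = 31/6.
Cournot with 3 identical firms: the symmetric best-response condition is 70.5 − 12q = 55. Each firm produces q = 31/24, total output Q = 3.875, price P = 58.875.
Change in price: 58.875 − 55 = 3.875.

Price rises by 3.875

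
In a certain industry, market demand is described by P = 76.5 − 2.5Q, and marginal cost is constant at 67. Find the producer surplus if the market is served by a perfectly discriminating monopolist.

PS = 18.05

A perfectly discriminating monopolist sells every unit with P(Q) ≥ MC(Q), so output equals the competitive quantity Q = 3.8. Each buyer pays their reservation price, so CS = 0 and the firm captures all surplus.
PS = ½·(76.5 − 67)·3.8 = 18.05.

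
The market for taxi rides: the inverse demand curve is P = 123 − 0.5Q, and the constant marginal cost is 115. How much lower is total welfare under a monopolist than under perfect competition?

Perfect competition: P = MC = 115, so 123 − 0.5Q = 115 and Q = 16.
CS = ½·(123 − 115)·16 = 64; PS = (115 − 115)·16 = 0; TS = 64.
The monopolist equates marginal revenue to marginal cost: 123 − Q = 115, so Q = 8. From demand, P = 119.
CS = ½·(123 − 119)·8 = 16; PS = (119 − 115)·8 = 32; TS = 48.
Change in total welfare: 48 − 64 = −16.

TS falls by 16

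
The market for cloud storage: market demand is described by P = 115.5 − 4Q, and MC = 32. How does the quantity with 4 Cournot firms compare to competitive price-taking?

With 4 symmetric Cournot firms, each firm's FOC gives 115.5 − 20q = 32, so q = 4.175, Q = 4·4.175 = 16.7, and P = 48.7.
Competitive firms price at marginal cost: P = 32, giving Q = 20.875.

Cournot: Q = 16.7; Competition: Q = 20.875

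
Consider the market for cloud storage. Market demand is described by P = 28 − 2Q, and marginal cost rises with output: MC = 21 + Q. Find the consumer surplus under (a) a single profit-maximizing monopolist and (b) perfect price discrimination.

Monopoly: CS = 1.96; Perfect PD: CS = 0

A monopolist chooses Q where MR = MC. MR = 28 − 4Q; setting this equal to 21 + Q gives Q = 1.4 and P = 25.2.
CS = ½·(28 − 25.2)·1.4 = 1.96.
Under first-degree price discrimination the firm charges each unit its demand price and produces up to where P = MC, i.e. Q = 7/3. Consumer surplus is zero; producer surplus equals total surplus.
CS = 0.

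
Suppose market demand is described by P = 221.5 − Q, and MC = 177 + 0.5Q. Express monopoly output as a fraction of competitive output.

The monopolist equates marginal revenue to marginal cost: 221.5 − 2Q = 177 + 0.5Q, so Q = 17.8. From demand, P = 203.7.
Under competition P = MC: 221.5 − Q = 177 + 0.5Q ⇒ Q = 89/3, P = 1151/6.
Ratio Q_m/Q_c = 17.8/(89/3) = 0.6.

Q_m/Q_c = 0.6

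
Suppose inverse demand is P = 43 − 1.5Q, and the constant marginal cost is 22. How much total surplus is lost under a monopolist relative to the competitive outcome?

Competitive firms price at marginal cost: P = 22, giving Q = 14.
Monopoly sets MR = MC: 43 − 3Q = 22 ⇒ Q = 7, P = 43 − 1.5·7 = 32.5.
DWL is the triangle between Q = 7 and Q = 14: ½·(14 − 7)·(32.5 − 22) = 36.75.

DWL = 36.75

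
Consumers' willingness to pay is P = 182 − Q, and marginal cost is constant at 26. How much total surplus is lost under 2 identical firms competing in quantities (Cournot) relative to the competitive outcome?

DWL = 1352

Under competition P = MC = 26, so Q = (182 − 26)/1 = 156.
Cournot with 2 identical firms: the symmetric best-response condition is 182 − 3q = 26. Each firm produces q = 52, total output Q = 104, price P = 78.
DWL is the triangle between Q = 104 and Q = 156: ½·(156 − 104)·(78 − 26) = 1352.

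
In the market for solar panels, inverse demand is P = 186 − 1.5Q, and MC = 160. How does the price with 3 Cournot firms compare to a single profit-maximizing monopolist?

Cournot: P = 166.5; Monopoly: P = 173

With 3 symmetric Cournot firms, each firm's FOC gives 186 − 6q = 160, so q = 13/3, Q = 3·13/3 = 13, and P = 166.5.
Monopoly sets MR = MC: 186 − 3Q = 160 ⇒ Q = 26/3, P = 186 − 1.5·26/3 = 173.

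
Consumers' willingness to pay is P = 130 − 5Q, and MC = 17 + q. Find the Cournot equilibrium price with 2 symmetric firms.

With 2 symmetric Cournot firms, each firm's FOC gives 130 − 15q = 17 + q, so q = 113/16, Q = 2·113/16 = 14.125, and P = 59.375.

P = 59.375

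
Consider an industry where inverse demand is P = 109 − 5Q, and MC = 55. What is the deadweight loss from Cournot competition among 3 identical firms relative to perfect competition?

DWL = 18.225

Perfect competition: P = MC = 55, so 109 − 5Q = 55 and Q = 10.8.
Cournot with 3 identical firms: the symmetric best-response condition is 109 − 20q = 55. Each firm produces q = 2.7, total output Q = 8.1, price P = 68.5.
DWL is the triangle between Q = 8.1 and Q = 10.8: ½·(10.8 − 8.1)·(68.5 − 55) = 18.225.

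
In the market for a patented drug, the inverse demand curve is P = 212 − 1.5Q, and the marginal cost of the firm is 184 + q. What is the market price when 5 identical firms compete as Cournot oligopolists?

P = 191

In a 5-firm Cournot equilibrium, symmetry and the first-order condition give q = (212 − 184)/(10) = 2.8. So Q = 14 and P = 191.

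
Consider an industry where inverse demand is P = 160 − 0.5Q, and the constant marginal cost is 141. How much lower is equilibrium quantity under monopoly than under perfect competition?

Q falls by 19

Competitive firms price at marginal cost: P = 141, giving Q = 38.
A monopolist chooses Q where MR = MC. MR = 160 − Q; setting this equal to 141 gives Q = 19 and P = 150.5.
Change in equilibrium quantity: 19 − 38 = −19.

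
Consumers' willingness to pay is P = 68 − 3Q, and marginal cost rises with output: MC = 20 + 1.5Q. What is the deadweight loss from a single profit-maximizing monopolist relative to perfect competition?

Competitive equilibrium sets price equal to marginal cost: 68 − 3Q = 20 + 1.5Q, so Q = 32/3 and P = 36.
A monopolist chooses Q where MR = MC. MR = 68 − 6Q; setting this equal to 20 + 1.5Q gives Q = 6.4 and P = 48.8.
CS = ½·(68 − 36)·32/3 = 512/3; PS = (36·32/3 − 20·32/3 − ½·1.5·(32/3)²) = 256/3; TS = 256.
CS = ½·(68 − 48.8)·6.4 = 61.44; PS = (48.8·6.4 − 20·6.4 − ½·1.5·6.4²) = 153.6; TS = 215.04.
DWL = 256 − 215.04 = 40.96.

DWL = 40.96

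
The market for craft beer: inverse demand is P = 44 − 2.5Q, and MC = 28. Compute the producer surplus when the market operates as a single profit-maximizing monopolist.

A monopolist chooses Q where MR = MC. MR = 44 − 5Q; setting this equal to 28 gives Q = 3.2 and P = 36.
PS = (36 − 28)·3.2 = 25.6.

PS = 25.6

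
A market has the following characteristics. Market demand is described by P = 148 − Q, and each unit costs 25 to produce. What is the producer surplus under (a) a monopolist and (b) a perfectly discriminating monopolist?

Monopoly: PS = 3782.25; Perfect PD: PS = 7564.5

The monopolist equates marginal revenue to marginal cost: 148 − 2Q = 25, so Q = 61.5. From demand, P = 86.5.
PS = (86.5 − 25)·61.5 = 3782.25.
A perfectly discriminating monopolist sells every unit with P(Q) ≥ MC(Q), so output equals the competitive quantity Q = 123. Each buyer pays their reservation price, so CS = 0 and the firm captures all surplus.
PS = ½·(148 − 25)·123 = 7564.5.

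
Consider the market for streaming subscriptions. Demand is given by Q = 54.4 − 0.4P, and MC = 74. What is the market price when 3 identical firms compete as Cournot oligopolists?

Inverting demand: P = 136 − 2.5Q.
Cournot with 3 identical firms: the symmetric best-response condition is 136 − 10q = 74. Each firm produces q = 6.2, total output Q = 18.6, price P = 89.5.

P = 89.5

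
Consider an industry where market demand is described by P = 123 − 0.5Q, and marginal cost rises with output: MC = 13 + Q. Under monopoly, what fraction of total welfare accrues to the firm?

A monopolist chooses Q where MR = MC. MR = 123 − Q; setting this equal to 13 + Q gives Q = 55 and P = 95.5.
CS = ½·(123 − 95.5)·55 = 756.25.
PS = P·Q − VC(Q) = 95.5·55 − (13·55 + ½·1·55²) = 3025.
Share captured = PS/TS = 3025/3781.25 = 0.8.

PS/TS = 0.8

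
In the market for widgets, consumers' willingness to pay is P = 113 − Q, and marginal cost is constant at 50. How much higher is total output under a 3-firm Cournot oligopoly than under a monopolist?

Monopoly sets MR = MC: 113 − 2Q = 50 ⇒ Q = 31.5, P = 113 − 31.5 = 81.5.
In a 3-firm Cournot equilibrium, symmetry and the first-order condition give q = (113 − 50)/(4) = 15.75. So Q = 47.25 and P = 65.75.
Change in total output: 47.25 − 31.5 = 15.75.

Total output rises by 15.75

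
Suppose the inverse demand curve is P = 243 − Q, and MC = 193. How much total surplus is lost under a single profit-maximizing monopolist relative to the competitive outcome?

DWL = 312.5

Perfect competition: P = MC = 193, so 243 − Q = 193 and Q = 50.
Monopoly sets MR = MC: 243 − 2Q = 193 ⇒ Q = 25, P = 243 − 25 = 218.
DWL is the triangle between Q = 25 and Q = 50: ½·(50 − 25)·(218 − 193) = 312.5.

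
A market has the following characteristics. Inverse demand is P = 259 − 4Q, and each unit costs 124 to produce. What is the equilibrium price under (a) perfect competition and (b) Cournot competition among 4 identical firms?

Perfect competition: P = MC = 124, so 259 − 4Q = 124 and Q = 33.75.
With 4 symmetric Cournot firms, each firm's FOC gives 259 − 20q = 124, so q = 6.75, Q = 4·6.75 = 27, and P = 151.

Competition: P = 124; Cournot: P = 151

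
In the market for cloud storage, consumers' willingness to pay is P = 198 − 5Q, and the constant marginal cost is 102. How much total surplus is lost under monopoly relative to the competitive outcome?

Under competition P = MC = 102, so Q = (198 − 102)/5 = 19.2.
Monopoly sets MR = MC: 198 − 10Q = 102 ⇒ Q = 9.6, P = 198 − 5·9.6 = 150.
DWL is the triangle between Q = 9.6 and Q = 19.2: ½·(19.2 − 9.6)·(150 − 102) = 230.4.

DWL = 230.4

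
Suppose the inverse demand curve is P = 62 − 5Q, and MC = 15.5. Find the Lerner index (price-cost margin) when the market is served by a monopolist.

Lerner index = 0.6

A monopolist chooses Q where MR = MC. MR = 62 − 10Q; setting this equal to 15.5 gives Q = 4.65 and P = 38.75.
Lerner index = (P − MC)/P = (38.75 − 15.5)/38.75 = 0.6.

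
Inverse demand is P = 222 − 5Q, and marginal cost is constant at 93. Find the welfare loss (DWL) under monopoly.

DWL = 416.025

Under competition P = MC = 93, so Q = (222 − 93)/5 = 25.8.
A monopolist chooses Q where MR = MC. MR = 222 − 10Q; setting this equal to 93 gives Q = 12.9 and P = 157.5.
DWL is the triangle between Q = 12.9 and Q = 25.8: ½·(25.8 − 12.9)·(157.5 − 93) = 416.025.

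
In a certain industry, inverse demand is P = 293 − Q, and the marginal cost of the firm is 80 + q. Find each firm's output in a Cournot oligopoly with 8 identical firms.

In a 8-firm Cournot equilibrium, symmetry and the first-order condition give q = (293 − 80)/(10) = 21.3. So Q = 170.4 and P = 122.6.

q_i = 21.3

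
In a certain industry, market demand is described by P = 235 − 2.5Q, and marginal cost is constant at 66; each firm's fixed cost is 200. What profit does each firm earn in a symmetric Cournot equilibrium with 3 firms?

Cournot with 3 identical firms: the symmetric best-response condition is 235 − 10q = 66. Each firm produces q = 16.9, total output Q = 50.7, price P = 108.25.
Each firm's profit = (108.25 − 66)·16.9 − 200 = 514.025.

π_i = 514.025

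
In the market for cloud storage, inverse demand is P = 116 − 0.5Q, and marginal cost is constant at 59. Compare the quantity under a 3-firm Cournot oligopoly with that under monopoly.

Cournot: Q = 85.5; Monopoly: Q = 57

Cournot with 3 identical firms: the symmetric best-response condition is 116 − 2q = 59. Each firm produces q = 28.5, total output Q = 85.5, price P = 73.25.
Monopoly sets MR = MC: 116 − Q = 59 ⇒ Q = 57, P = 116 − 0.5·57 = 87.5.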